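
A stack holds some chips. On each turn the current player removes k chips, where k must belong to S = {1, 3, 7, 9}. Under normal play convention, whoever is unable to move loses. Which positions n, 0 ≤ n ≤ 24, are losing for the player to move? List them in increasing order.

n :  0  1  2  3  4  5  6  7  8  9 10 11 12 13 14 15 16 17 18 19 20 21 22 23 24
G :  0  1  0  1  0  1  0  1  0  1  0  1  0  1  0  1  0  1  0  1  0  1  0  1  0
P-positions are exactly the n with G(n) = 0.

0, 2, 4, 6, 8, 10, 12, 14, 16, 18, 20, 22, 24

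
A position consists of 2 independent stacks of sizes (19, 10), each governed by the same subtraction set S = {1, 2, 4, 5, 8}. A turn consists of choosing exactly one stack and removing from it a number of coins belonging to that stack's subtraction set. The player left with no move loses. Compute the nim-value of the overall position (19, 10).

0

All stacks use S = {1, 2, 4, 5, 8}:
n :  0  1  2  3  4  5  6  7  8  9 10 11 12 13 14 15 16 17 18 19
G :  0  1  2  0  1  2  0  1  2  0  1  2  0  1  2  0  1  2  0  1
Stack A: G(19) = 1.
Stack B: G(10) = 1.
Combined Grundy value = 1 ⊕ 1 = 0.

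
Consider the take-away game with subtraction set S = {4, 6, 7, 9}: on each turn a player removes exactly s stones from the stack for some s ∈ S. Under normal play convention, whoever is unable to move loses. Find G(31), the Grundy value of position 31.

G(0) = 0
G(1) = mex{} = 0
G(2) = mex{} = 0
G(3) = mex{} = 0
G(4) = mex{0} = 1
G(5) = mex{0} = 1
G(6) = mex{0,0} = 1
G(7) = mex{0,0,0} = 1
G(8) = mex{1,0,0} = 2
G(9) = mex{1,0,0,0} = 2
G(10) = mex{1,1,0,0} = 2
G(11) = mex{1,1,1,0} = 2
G(12) = mex{2,1,1,0} = 3
G(13) = mex{2,1,1,1} = 0
G(14) = mex{2,2,1,1} = 0
G(15) = mex{2,2,2,1} = 0
G(16) = mex{3,2,2,1} = 0
G(17) = mex{0,2,2,2} = 1
G(18) = mex{0,3,2,2} = 1
G(19) = mex{0,0,3,2} = 1
G(20) = mex{0,0,0,2} = 1
G(21) = mex{1,0,0,3} = 2
G(22) = mex{1,0,0,0} = 2
G(23) = mex{1,1,0,0} = 2
G(24) = mex{1,1,1,0} = 2
G(25) = mex{2,1,1,0} = 3
G(26) = mex{2,1,1,1} = 0
G(27) = mex{2,2,1,1} = 0
G(28) = mex{2,2,2,1} = 0
G(29) = mex{3,2,2,1} = 0
G(30) = mex{0,2,2,2} = 1
G(31) = mex{0,3,2,2} = 1

1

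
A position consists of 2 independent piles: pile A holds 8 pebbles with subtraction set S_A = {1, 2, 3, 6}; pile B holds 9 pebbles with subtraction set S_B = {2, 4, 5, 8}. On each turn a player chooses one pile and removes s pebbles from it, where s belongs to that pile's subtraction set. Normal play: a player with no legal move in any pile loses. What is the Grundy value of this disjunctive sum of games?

Pile A, S = {1, 2, 3, 6}:
G(0) = 0
G(1) = mex{0} = 1
G(2) = mex{1,0} = 2
G(3) = mex{2,1,0} = 3
G(4) = mex{3,2,1} = 0
G(5) = mex{0,3,2} = 1
G(6) = mex{1,0,3,0} = 2
G(7) = mex{2,1,0,1} = 3
G(8) = mex{3,2,1,2} = 0
G_A(8) = 0.
Pile B, S = {2, 4, 5, 8}:
G(0) = 0
G(1) = mex{} = 0
G(2) = mex{0} = 1
G(3) = mex{0} = 1
G(4) = mex{1,0} = 2
G(5) = mex{1,0,0} = 2
G(6) = mex{2,1,0} = 3
G(7) = mex{2,1,1} = 0
G(8) = mex{3,2,1,0} = 4
G(9) = mex{0,2,2,0} = 1
G_B(9) = 1.
Combined Grundy value = 0 ⊕ 1 = 1.

1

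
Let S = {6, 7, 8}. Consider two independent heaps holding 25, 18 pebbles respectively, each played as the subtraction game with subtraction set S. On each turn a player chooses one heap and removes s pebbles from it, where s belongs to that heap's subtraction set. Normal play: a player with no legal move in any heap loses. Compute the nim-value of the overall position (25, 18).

1

All heaps use S = {6, 7, 8}:
G(0) = 0
G(1) = mex{} = 0
G(2) = mex{} = 0
G(3) = mex{} = 0
G(4) = mex{} = 0
G(5) = mex{} = 0
G(6) = mex{0} = 1
G(7) = mex{0,0} = 1
G(8) = mex{0,0,0} = 1
G(9) = mex{0,0,0} = 1
G(10) = mex{0,0,0} = 1
G(11) = mex{0,0,0} = 1
G(12) = mex{1,0,0} = 2
G(13) = mex{1,1,0} = 2
G(14) = mex{1,1,1} = 0
G(15) = mex{1,1,1} = 0
G(16) = mex{1,1,1} = 0
G(17) = mex{1,1,1} = 0
G(18) = mex{2,1,1} = 0
G(19) = mex{2,2,1} = 0
G(20) = mex{0,2,2} = 1
G(21) = mex{0,0,2} = 1
G(22) = mex{0,0,0} = 1
G(23) = mex{0,0,0} = 1
G(24) = mex{0,0,0} = 1
G(25) = mex{0,0,0} = 1
Heap A: G(25) = 1.
Heap B: G(18) = 0.
Combined Grundy value = 1 ⊕ 0 = 1.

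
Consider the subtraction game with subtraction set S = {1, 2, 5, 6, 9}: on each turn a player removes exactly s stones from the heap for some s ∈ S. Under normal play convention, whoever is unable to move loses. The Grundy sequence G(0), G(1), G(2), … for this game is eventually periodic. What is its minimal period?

7

G(0) = 0
G(1) = mex{0} = 1
G(2) = mex{1,0} = 2
G(3) = mex{2,1} = 0
G(4) = mex{0,2} = 1
G(5) = mex{1,0,0} = 2
G(6) = mex{2,1,1,0} = 3
G(7) = mex{3,2,2,1} = 0
G(8) = mex{0,3,0,2} = 1
G(9) = mex{1,0,1,0,0} = 2
G(10) = mex{2,1,2,1,1} = 0
G(11) = mex{0,2,3,2,2} = 1
G(12) = mex{1,0,0,3,0} = 2
G(13) = mex{2,1,1,0,1} = 3
G(14) = mex{3,2,2,1,2} = 0
G(15) = mex{0,3,0,2,3} = 1
G(16) = mex{1,0,1,0,0} = 2
G(17) = mex{2,1,2,1,1} = 0
G(n+7) = G(n) holds for n = 0,…,8 (a full window of length max(S) = 9), so the sequence is purely periodic with period 7.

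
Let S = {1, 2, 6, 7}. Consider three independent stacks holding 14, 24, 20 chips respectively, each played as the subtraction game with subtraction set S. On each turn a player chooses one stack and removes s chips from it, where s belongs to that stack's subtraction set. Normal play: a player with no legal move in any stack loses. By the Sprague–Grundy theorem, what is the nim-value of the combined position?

2

All stacks use S = {1, 2, 6, 7}:
n :  0  1  2  3  4  5  6  7  8  9 10 11 12 13 14 15 16 17 18 19 20 21 22 23 24
G :  0  1  2  0  1  2  3  4  0  1  2  0  1  2  3  4  0  1  2  0  1  2  3  4  0
Stack A: G(14) = 3.
Stack B: G(24) = 0.
Stack C: G(20) = 1.
Combined Grundy value = 3 ⊕ 0 ⊕ 1 = 2.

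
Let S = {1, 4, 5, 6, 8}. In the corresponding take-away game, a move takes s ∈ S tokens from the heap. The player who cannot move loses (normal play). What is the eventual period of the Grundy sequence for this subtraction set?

9

n :  0  1  2  3  4  5  6  7  8  9 10 11 12 13 14 15 16 17 18 19
G :  0  1  0  1  2  3  2  3  4  0  1  0  1  2  3  2  3  4  0  1
G(n+9) = G(n) holds for n = 0,…,7 (a full window of length max(S) = 8), so the sequence is purely periodic with period 9.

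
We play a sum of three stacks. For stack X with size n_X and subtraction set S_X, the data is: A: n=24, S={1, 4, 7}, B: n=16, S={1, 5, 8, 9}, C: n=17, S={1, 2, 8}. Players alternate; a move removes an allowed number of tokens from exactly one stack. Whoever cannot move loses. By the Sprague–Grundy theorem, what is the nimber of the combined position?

2

Stack A, S = {1, 4, 7}:
n :  0  1  2  3  4  5  6  7  8  9 10 11 12 13 14 15 16 17 18 19 20 21 22 23 24
G :  0  1  0  1  2  0  1  2  0  1  0  1  2  0  1  2  0  1  0  1  2  0  1  2  0
G_A(24) = 0.
Stack B, S = {1, 5, 8, 9}:
n :  0  1  2  3  4  5  6  7  8  9 10 11 12 13 14 15 16
G :  0  1  0  1  0  1  0  1  2  3  2  3  2  3  2  3  0
G_B(16) = 0.
Stack C, S = {1, 2, 8}:
n :  0  1  2  3  4  5  6  7  8  9 10 11 12 13 14 15 16 17
G :  0  1  2  0  1  2  0  1  2  0  1  2  0  1  2  0  1  2
G_C(17) = 2.
Combined Grundy value = 0 ⊕ 0 ⊕ 2 = 2.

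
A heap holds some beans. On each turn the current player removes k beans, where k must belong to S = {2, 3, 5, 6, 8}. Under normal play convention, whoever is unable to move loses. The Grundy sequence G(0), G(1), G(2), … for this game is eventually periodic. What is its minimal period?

G(0) = 0
G(1) = mex{} = 0
G(2) = mex{0} = 1
G(3) = mex{0,0} = 1
G(4) = mex{1,0} = 2
G(5) = mex{1,1,0} = 2
G(6) = mex{2,1,0,0} = 3
G(7) = mex{2,2,1,0} = 3
G(8) = mex{3,2,1,1,0} = 4
G(9) = mex{3,3,2,1,0} = 4
G(10) = mex{4,3,2,2,1} = 0
G(11) = mex{4,4,3,2,1} = 0
G(12) = mex{0,4,3,3,2} = 1
G(13) = mex{0,0,4,3,2} = 1
G(14) = mex{1,0,4,4,3} = 2
G(15) = mex{1,1,0,4,3} = 2
G(16) = mex{2,1,0,0,4} = 3
G(17) = mex{2,2,1,0,4} = 3
G(18) = mex{3,2,1,1,0} = 4
G(19) = mex{3,3,2,1,0} = 4
G(20) = mex{4,3,2,2,1} = 0
G(21) = mex{4,4,3,2,1} = 0
G(n+10) = G(n) holds for n = 0,…,7 (a full window of length max(S) = 8), so the sequence is purely periodic with period 10.

10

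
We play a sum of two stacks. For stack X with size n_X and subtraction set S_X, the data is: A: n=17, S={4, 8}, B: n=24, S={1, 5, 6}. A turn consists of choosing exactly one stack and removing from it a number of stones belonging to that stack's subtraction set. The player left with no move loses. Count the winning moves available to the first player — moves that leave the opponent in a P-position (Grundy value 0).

2

Stack A, S = {4, 8}:
G(0) = 0
G(1) = mex{} = 0
G(2) = mex{} = 0
G(3) = mex{} = 0
G(4) = mex{0} = 1
G(5) = mex{0} = 1
G(6) = mex{0} = 1
G(7) = mex{0} = 1
G(8) = mex{1,0} = 2
G(9) = mex{1,0} = 2
G(10) = mex{1,0} = 2
G(11) = mex{1,0} = 2
G(12) = mex{2,1} = 0
G(13) = mex{2,1} = 0
G(14) = mex{2,1} = 0
G(15) = mex{2,1} = 0
G(16) = mex{0,2} = 1
G(17) = mex{0,2} = 1
G_A(17) = 1.
Stack B, S = {1, 5, 6}:
n :  0  1  2  3  4  5  6  7  8  9 10 11 12 13 14 15 16 17 18 19 20 21 22 23 24
G :  0  1  0  1  0  1  2  3  2  3  2  0  1  0  1  0  1  2  3  2  3  2  0  1  0
G_B(24) = 0.
Combined Grundy value = 1 ⊕ 0 = 1.
A winning move leaves total XOR = 0, i.e. changes one component's Grundy value g to g ⊕ X where X is the current total.
Stack A: need g' = 1⊕1 = 0. Options: 17−4→G=0, 17−8→G=2. Hits: 1.
Stack B: need g' = 0⊕1 = 1. Options: 24−1→G=1, 24−5→G=2, 24−6→G=3. Hits: 1.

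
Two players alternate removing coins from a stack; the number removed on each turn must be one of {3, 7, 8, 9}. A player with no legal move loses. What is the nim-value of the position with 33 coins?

0

G(0) = 0
G(1) = mex{} = 0
G(2) = mex{} = 0
G(3) = mex{0} = 1
G(4) = mex{0} = 1
G(5) = mex{0} = 1
G(6) = mex{1} = 0
G(7) = mex{1,0} = 2
G(8) = mex{1,0,0} = 2
G(9) = mex{0,0,0,0} = 1
G(10) = mex{2,1,0,0} = 3
G(11) = mex{2,1,1,0} = 3
G(12) = mex{1,1,1,1} = 0
G(13) = mex{3,0,1,1} = 2
G(14) = mex{3,2,0,1} = 4
G(15) = mex{0,2,2,0} = 1
G(16) = mex{2,1,2,2} = 0
G(17) = mex{4,3,1,2} = 0
G(18) = mex{1,3,3,1} = 0
G(19) = mex{0,0,3,3} = 1
G(20) = mex{0,2,0,3} = 1
G(21) = mex{0,4,2,0} = 1
G(22) = mex{1,1,4,2} = 0
G(23) = mex{1,0,1,4} = 2
G(24) = mex{1,0,0,1} = 2
G(25) = mex{0,0,0,0} = 1
G(26) = mex{2,1,0,0} = 3
G(27) = mex{2,1,1,0} = 3
G(28) = mex{1,1,1,1} = 0
G(29) = mex{3,0,1,1} = 2
G(30) = mex{3,2,0,1} = 4
G(31) = mex{0,2,2,0} = 1
G(32) = mex{2,1,2,2} = 0
G(33) = mex{4,3,1,2} = 0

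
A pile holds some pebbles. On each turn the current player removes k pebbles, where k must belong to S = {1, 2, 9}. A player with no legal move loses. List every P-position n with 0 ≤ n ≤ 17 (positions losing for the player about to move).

0, 3, 6, 10, 13, 16

n :  0  1  2  3  4  5  6  7  8  9 10 11 12 13 14 15 16 17
G :  0  1  2  0  1  2  0  1  2  3  0  1  2  0  1  2  0  1
P-positions are exactly the n with G(n) = 0.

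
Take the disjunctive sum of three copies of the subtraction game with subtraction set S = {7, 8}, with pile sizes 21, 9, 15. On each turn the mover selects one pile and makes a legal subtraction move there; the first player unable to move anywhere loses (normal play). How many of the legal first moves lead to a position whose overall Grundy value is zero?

All piles use S = {7, 8}:
n :  0  1  2  3  4  5  6  7  8  9 10 11 12 13 14 15 16 17 18 19 20 21
G :  0  0  0  0  0  0  0  1  1  1  1  1  1  1  2  0  0  0  0  0  0  0
Pile A: G(21) = 0.
Pile B: G(9) = 1.
Pile C: G(15) = 0.
Combined Grundy value = 0 ⊕ 1 ⊕ 0 = 1.
A winning move leaves total XOR = 0, i.e. changes one component's Grundy value g to g ⊕ X where X is the current total.
Pile A: need g' = 0⊕1 = 1. Options: 21−7→G=2, 21−8→G=1. Hits: 1.
Pile B: need g' = 1⊕1 = 0. Options: 9−7→G=0, 9−8→G=0. Hits: 2.
Pile C: need g' = 0⊕1 = 1. Options: 15−7→G=1, 15−8→G=1. Hits: 2.

5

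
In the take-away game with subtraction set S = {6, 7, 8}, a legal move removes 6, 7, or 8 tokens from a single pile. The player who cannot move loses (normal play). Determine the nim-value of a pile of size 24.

1

n :  0  1  2  3  4  5  6  7  8  9 10 11 12 13 14 15 16 17 18 19 20 21 22 23 24
G :  0  0  0  0  0  0  1  1  1  1  1  1  2  2  0  0  0  0  0  0  1  1  1  1  1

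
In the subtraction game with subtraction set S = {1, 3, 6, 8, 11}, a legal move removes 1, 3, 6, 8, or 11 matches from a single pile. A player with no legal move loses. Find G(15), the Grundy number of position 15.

1

n :  0  1  2  3  4  5  6  7  8  9 10 11 12 13 14 15
G :  0  1  0  1  0  1  2  3  2  0  1  3  4  2  0  1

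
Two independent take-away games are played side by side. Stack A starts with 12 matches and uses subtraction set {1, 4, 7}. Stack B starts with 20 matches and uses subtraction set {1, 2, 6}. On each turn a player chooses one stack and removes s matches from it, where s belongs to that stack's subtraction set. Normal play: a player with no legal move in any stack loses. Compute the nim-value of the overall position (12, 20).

1

Stack A, S = {1, 4, 7}:
G(0) = 0
G(1) = mex{0} = 1
G(2) = mex{1} = 0
G(3) = mex{0} = 1
G(4) = mex{1,0} = 2
G(5) = mex{2,1} = 0
G(6) = mex{0,0} = 1
G(7) = mex{1,1,0} = 2
G(8) = mex{2,2,1} = 0
G(9) = mex{0,0,0} = 1
G(10) = mex{1,1,1} = 0
G(11) = mex{0,2,2} = 1
G(12) = mex{1,0,0} = 2
G_A(12) = 2.
Stack B, S = {1, 2, 6}:
G(0) = 0
G(1) = mex{0} = 1
G(2) = mex{1,0} = 2
G(3) = mex{2,1} = 0
G(4) = mex{0,2} = 1
G(5) = mex{1,0} = 2
G(6) = mex{2,1,0} = 3
G(7) = mex{3,2,1} = 0
G(8) = mex{0,3,2} = 1
G(9) = mex{1,0,0} = 2
G(10) = mex{2,1,1} = 0
G(11) = mex{0,2,2} = 1
G(12) = mex{1,0,3} = 2
G(13) = mex{2,1,0} = 3
G(14) = mex{3,2,1} = 0
G(15) = mex{0,3,2} = 1
G(16) = mex{1,0,0} = 2
G(17) = mex{2,1,1} = 0
G(18) = mex{0,2,2} = 1
G(19) = mex{1,0,3} = 2
G(20) = mex{2,1,0} = 3
G_B(20) = 3.
Combined Grundy value = 2 ⊕ 3 = 1.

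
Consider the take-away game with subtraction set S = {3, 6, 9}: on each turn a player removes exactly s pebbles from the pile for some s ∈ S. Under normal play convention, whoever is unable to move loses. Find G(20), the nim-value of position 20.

n :  0  1  2  3  4  5  6  7  8  9 10 11 12 13 14 15 16 17 18 19 20
G :  0  0  0  1  1  1  2  2  2  3  3  3  0  0  0  1  1  1  2  2  2

2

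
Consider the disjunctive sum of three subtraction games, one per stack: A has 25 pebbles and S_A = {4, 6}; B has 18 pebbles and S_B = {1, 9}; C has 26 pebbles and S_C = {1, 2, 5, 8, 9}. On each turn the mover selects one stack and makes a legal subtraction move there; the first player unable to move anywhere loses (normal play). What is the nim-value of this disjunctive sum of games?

Stack A, S = {4, 6}:
n :  0  1  2  3  4  5  6  7  8  9 10 11 12 13 14 15 16 17 18 19 20 21 22 23 24 25
G :  0  0  0  0  1  1  1  1  2  2  0  0  0  0  1  1  1  1  2  2  0  0  0  0  1  1
G_A(25) = 1.
Stack B, S = {1, 9}:
n :  0  1  2  3  4  5  6  7  8  9 10 11 12 13 14 15 16 17 18
G :  0  1  0  1  0  1  0  1  0  1  0  1  0  1  0  1  0  1  0
G_B(18) = 0.
Stack C, S = {1, 2, 5, 8, 9}:
G(0) = 0
G(1) = mex{0} = 1
G(2) = mex{1,0} = 2
G(3) = mex{2,1} = 0
G(4) = mex{0,2} = 1
G(5) = mex{1,0,0} = 2
G(6) = mex{2,1,1} = 0
G(7) = mex{0,2,2} = 1
G(8) = mex{1,0,0,0} = 2
G(9) = mex{2,1,1,1,0} = 3
G(10) = mex{3,2,2,2,1} = 0
G(11) = mex{0,3,0,0,2} = 1
G(12) = mex{1,0,1,1,0} = 2
G(13) = mex{2,1,2,2,1} = 0
G(14) = mex{0,2,3,0,2} = 1
G(15) = mex{1,0,0,1,0} = 2
G(16) = mex{2,1,1,2,1} = 0
G(17) = mex{0,2,2,3,2} = 1
G(18) = mex{1,0,0,0,3} = 2
G(19) = mex{2,1,1,1,0} = 3
G(20) = mex{3,2,2,2,1} = 0
G(21) = mex{0,3,0,0,2} = 1
G(22) = mex{1,0,1,1,0} = 2
G(23) = mex{2,1,2,2,1} = 0
G(24) = mex{0,2,3,0,2} = 1
G(25) = mex{1,0,0,1,0} = 2
G(26) = mex{2,1,1,2,1} = 0
G_C(26) = 0.
Combined Grundy value = 1 ⊕ 0 ⊕ 0 = 1.

1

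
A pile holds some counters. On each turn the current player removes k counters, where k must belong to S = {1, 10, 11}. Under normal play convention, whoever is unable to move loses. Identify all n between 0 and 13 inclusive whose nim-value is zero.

0, 2, 4, 6, 8

G(0) = 0
G(1) = mex{0} = 1
G(2) = mex{1} = 0
G(3) = mex{0} = 1
G(4) = mex{1} = 0
G(5) = mex{0} = 1
G(6) = mex{1} = 0
G(7) = mex{0} = 1
G(8) = mex{1} = 0
G(9) = mex{0} = 1
G(10) = mex{1,0} = 2
G(11) = mex{2,1,0} = 3
G(12) = mex{3,0,1} = 2
G(13) = mex{2,1,0} = 3
P-positions are exactly the n with G(n) = 0.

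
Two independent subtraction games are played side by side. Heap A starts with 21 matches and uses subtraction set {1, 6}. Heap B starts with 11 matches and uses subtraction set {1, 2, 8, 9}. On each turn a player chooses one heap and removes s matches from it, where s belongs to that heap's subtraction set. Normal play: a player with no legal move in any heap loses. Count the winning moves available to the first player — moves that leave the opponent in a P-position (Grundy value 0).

Heap A, S = {1, 6}:
G(0) = 0
G(1) = mex{0} = 1
G(2) = mex{1} = 0
G(3) = mex{0} = 1
G(4) = mex{1} = 0
G(5) = mex{0} = 1
G(6) = mex{1,0} = 2
G(7) = mex{2,1} = 0
G(8) = mex{0,0} = 1
G(9) = mex{1,1} = 0
G(10) = mex{0,0} = 1
G(11) = mex{1,1} = 0
G(12) = mex{0,2} = 1
G(13) = mex{1,0} = 2
G(14) = mex{2,1} = 0
G(15) = mex{0,0} = 1
G(16) = mex{1,1} = 0
G(17) = mex{0,0} = 1
G(18) = mex{1,1} = 0
G(19) = mex{0,2} = 1
G(20) = mex{1,0} = 2
G(21) = mex{2,1} = 0
G_A(21) = 0.
Heap B, S = {1, 2, 8, 9}:
n :  0  1  2  3  4  5  6  7  8  9 10 11
G :  0  1  2  0  1  2  0  1  2  3  0  1
G_B(11) = 1.
Combined Grundy value = 0 ⊕ 1 = 1.
A winning move leaves total XOR = 0, i.e. changes one component's Grundy value g to g ⊕ X where X is the current total.
Heap A: need g' = 0⊕1 = 1. Options: 21−1→G=2, 21−6→G=1. Hits: 1.
Heap B: need g' = 1⊕1 = 0. Options: 11−1→G=0, 11−2→G=3, 11−8→G=0, 11−9→G=2. Hits: 2.

3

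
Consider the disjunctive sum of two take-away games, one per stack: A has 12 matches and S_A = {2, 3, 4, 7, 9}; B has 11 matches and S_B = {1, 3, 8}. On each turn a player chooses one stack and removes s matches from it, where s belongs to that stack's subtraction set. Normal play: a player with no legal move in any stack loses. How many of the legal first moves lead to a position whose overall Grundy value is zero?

Stack A, S = {2, 3, 4, 7, 9}:
G(0) = 0
G(1) = mex{} = 0
G(2) = mex{0} = 1
G(3) = mex{0,0} = 1
G(4) = mex{1,0,0} = 2
G(5) = mex{1,1,0} = 2
G(6) = mex{2,1,1} = 0
G(7) = mex{2,2,1,0} = 3
G(8) = mex{0,2,2,0} = 1
G(9) = mex{3,0,2,1,0} = 4
G(10) = mex{1,3,0,1,0} = 2
G(11) = mex{4,1,3,2,1} = 0
G(12) = mex{2,4,1,2,1} = 0
G_A(12) = 0.
Stack B, S = {1, 3, 8}:
n :  0  1  2  3  4  5  6  7  8  9 10 11
G :  0  1  0  1  0  1  0  1  2  3  2  0
G_B(11) = 0.
Combined Grundy value = 0 ⊕ 0 = 0.
A winning move leaves total XOR = 0, i.e. changes one component's Grundy value g to g ⊕ X where X is the current total.
Stack A: target g' = 0⊕0 = 0, but every legal move changes the Grundy value (mex property), so 0 moves.
Stack B: target g' = 0⊕0 = 0, but every legal move changes the Grundy value (mex property), so 0 moves.

0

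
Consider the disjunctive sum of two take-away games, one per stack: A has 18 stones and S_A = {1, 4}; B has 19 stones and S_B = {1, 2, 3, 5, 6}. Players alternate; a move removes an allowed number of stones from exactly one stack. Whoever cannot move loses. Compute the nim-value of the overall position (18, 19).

2

Stack A, S = {1, 4}:
n :  0  1  2  3  4  5  6  7  8  9 10 11 12 13 14 15 16 17 18
G :  0  1  0  1  2  0  1  0  1  2  0  1  0  1  2  0  1  0  1
G_A(18) = 1.
Stack B, S = {1, 2, 3, 5, 6}:
G(0) = 0
G(1) = mex{0} = 1
G(2) = mex{1,0} = 2
G(3) = mex{2,1,0} = 3
G(4) = mex{3,2,1} = 0
G(5) = mex{0,3,2,0} = 1
G(6) = mex{1,0,3,1,0} = 2
G(7) = mex{2,1,0,2,1} = 3
G(8) = mex{3,2,1,3,2} = 0
G(9) = mex{0,3,2,0,3} = 1
G(10) = mex{1,0,3,1,0} = 2
G(11) = mex{2,1,0,2,1} = 3
G(12) = mex{3,2,1,3,2} = 0
G(13) = mex{0,3,2,0,3} = 1
G(14) = mex{1,0,3,1,0} = 2
G(15) = mex{2,1,0,2,1} = 3
G(16) = mex{3,2,1,3,2} = 0
G(17) = mex{0,3,2,0,3} = 1
G(18) = mex{1,0,3,1,0} = 2
G(19) = mex{2,1,0,2,1} = 3
G_B(19) = 3.
Combined Grundy value = 1 ⊕ 3 = 2.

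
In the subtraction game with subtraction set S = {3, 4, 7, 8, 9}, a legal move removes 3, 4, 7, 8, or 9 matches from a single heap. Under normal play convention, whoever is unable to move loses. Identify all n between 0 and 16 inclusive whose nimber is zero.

G(0) = 0
G(1) = mex{} = 0
G(2) = mex{} = 0
G(3) = mex{0} = 1
G(4) = mex{0,0} = 1
G(5) = mex{0,0} = 1
G(6) = mex{1,0} = 2
G(7) = mex{1,1,0} = 2
G(8) = mex{1,1,0,0} = 2
G(9) = mex{2,1,0,0,0} = 3
G(10) = mex{2,2,1,0,0} = 3
G(11) = mex{2,2,1,1,0} = 3
G(12) = mex{3,2,1,1,1} = 0
G(13) = mex{3,3,2,1,1} = 0
G(14) = mex{3,3,2,2,1} = 0
G(15) = mex{0,3,2,2,2} = 1
G(16) = mex{0,0,3,2,2} = 1
P-positions are exactly the n with G(n) = 0.

0, 1, 2, 12, 13, 14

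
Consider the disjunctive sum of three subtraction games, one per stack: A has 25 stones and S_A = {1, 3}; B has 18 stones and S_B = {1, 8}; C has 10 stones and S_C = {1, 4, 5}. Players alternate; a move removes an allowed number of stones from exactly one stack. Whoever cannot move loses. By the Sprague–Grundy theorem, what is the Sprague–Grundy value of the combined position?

1

Stack A, S = {1, 3}:
n :  0  1  2  3  4  5  6  7  8  9 10 11 12 13 14 15 16 17 18 19 20 21 22 23 24 25
G :  0  1  0  1  0  1  0  1  0  1  0  1  0  1  0  1  0  1  0  1  0  1  0  1  0  1
G_A(25) = 1.
Stack B, S = {1, 8}:
n :  0  1  2  3  4  5  6  7  8  9 10 11 12 13 14 15 16 17 18
G :  0  1  0  1  0  1  0  1  2  0  1  0  1  0  1  0  1  2  0
G_B(18) = 0.
Stack C, S = {1, 4, 5}:
G(0) = 0
G(1) = mex{0} = 1
G(2) = mex{1} = 0
G(3) = mex{0} = 1
G(4) = mex{1,0} = 2
G(5) = mex{2,1,0} = 3
G(6) = mex{3,0,1} = 2
G(7) = mex{2,1,0} = 3
G(8) = mex{3,2,1} = 0
G(9) = mex{0,3,2} = 1
G(10) = mex{1,2,3} = 0
G_C(10) = 0.
Combined Grundy value = 1 ⊕ 0 ⊕ 0 = 1.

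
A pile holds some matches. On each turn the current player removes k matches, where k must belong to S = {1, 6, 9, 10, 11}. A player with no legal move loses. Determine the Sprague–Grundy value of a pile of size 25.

2

G(0) = 0
G(1) = mex{0} = 1
G(2) = mex{1} = 0
G(3) = mex{0} = 1
G(4) = mex{1} = 0
G(5) = mex{0} = 1
G(6) = mex{1,0} = 2
G(7) = mex{2,1} = 0
G(8) = mex{0,0} = 1
G(9) = mex{1,1,0} = 2
G(10) = mex{2,0,1,0} = 3
G(11) = mex{3,1,0,1,0} = 2
G(12) = mex{2,2,1,0,1} = 3
G(13) = mex{3,0,0,1,0} = 2
G(14) = mex{2,1,1,0,1} = 3
G(15) = mex{3,2,2,1,0} = 4
G(16) = mex{4,3,0,2,1} = 5
G(17) = mex{5,2,1,0,2} = 3
G(18) = mex{3,3,2,1,0} = 4
G(19) = mex{4,2,3,2,1} = 0
G(20) = mex{0,3,2,3,2} = 1
G(21) = mex{1,4,3,2,3} = 0
G(22) = mex{0,5,2,3,2} = 1
G(23) = mex{1,3,3,2,3} = 0
G(24) = mex{0,4,4,3,2} = 1
G(25) = mex{1,0,5,4,3} = 2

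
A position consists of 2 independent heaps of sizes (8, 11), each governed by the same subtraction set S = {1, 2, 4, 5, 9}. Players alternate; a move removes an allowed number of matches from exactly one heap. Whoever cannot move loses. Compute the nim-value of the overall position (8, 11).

7

All heaps use S = {1, 2, 4, 5, 9}:
G(0) = 0
G(1) = mex{0} = 1
G(2) = mex{1,0} = 2
G(3) = mex{2,1} = 0
G(4) = mex{0,2,0} = 1
G(5) = mex{1,0,1,0} = 2
G(6) = mex{2,1,2,1} = 0
G(7) = mex{0,2,0,2} = 1
G(8) = mex{1,0,1,0} = 2
G(9) = mex{2,1,2,1,0} = 3
G(10) = mex{3,2,0,2,1} = 4
G(11) = mex{4,3,1,0,2} = 5
Heap A: G(8) = 2.
Heap B: G(11) = 5.
Combined Grundy value = 2 ⊕ 5 = 7.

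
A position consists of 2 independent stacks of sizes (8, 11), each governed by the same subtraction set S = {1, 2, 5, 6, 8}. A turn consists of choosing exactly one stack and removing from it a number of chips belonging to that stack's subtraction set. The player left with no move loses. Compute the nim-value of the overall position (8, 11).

0

All stacks use S = {1, 2, 5, 6, 8}:
G(0) = 0
G(1) = mex{0} = 1
G(2) = mex{1,0} = 2
G(3) = mex{2,1} = 0
G(4) = mex{0,2} = 1
G(5) = mex{1,0,0} = 2
G(6) = mex{2,1,1,0} = 3
G(7) = mex{3,2,2,1} = 0
G(8) = mex{0,3,0,2,0} = 1
G(9) = mex{1,0,1,0,1} = 2
G(10) = mex{2,1,2,1,2} = 0
G(11) = mex{0,2,3,2,0} = 1
Stack A: G(8) = 1.
Stack B: G(11) = 1.
Combined Grundy value = 1 ⊕ 1 = 0.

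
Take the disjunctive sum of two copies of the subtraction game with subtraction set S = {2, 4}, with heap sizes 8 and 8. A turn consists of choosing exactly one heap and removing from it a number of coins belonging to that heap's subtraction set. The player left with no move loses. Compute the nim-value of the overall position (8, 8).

All heaps use S = {2, 4}:
n : 0 1 2 3 4 5 6 7 8
G : 0 0 1 1 2 2 0 0 1
Heap A: G(8) = 1.
Heap B: G(8) = 1.
Combined Grundy value = 1 ⊕ 1 = 0.

0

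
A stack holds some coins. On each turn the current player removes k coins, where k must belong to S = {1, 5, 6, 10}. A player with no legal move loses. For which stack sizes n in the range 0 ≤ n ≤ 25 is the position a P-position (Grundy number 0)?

0, 2, 4, 11, 13, 15, 22, 24

n :  0  1  2  3  4  5  6  7  8  9 10 11 12 13 14 15 16 17 18 19 20 21 22 23 24 25
G :  0  1  0  1  0  1  2  3  2  3  2  0  1  0  1  0  1  2  3  2  3  2  0  1  0  1
P-positions are exactly the n with G(n) = 0.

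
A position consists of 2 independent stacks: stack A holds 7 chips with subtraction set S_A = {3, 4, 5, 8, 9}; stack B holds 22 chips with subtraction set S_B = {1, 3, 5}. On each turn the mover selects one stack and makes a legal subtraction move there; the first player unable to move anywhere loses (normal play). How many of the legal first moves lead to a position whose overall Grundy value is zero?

1

Stack A, S = {3, 4, 5, 8, 9}:
n : 0 1 2 3 4 5 6 7
G : 0 0 0 1 1 1 2 2
G_A(7) = 2.
Stack B, S = {1, 3, 5}:
G(0) = 0
G(1) = mex{0} = 1
G(2) = mex{1} = 0
G(3) = mex{0,0} = 1
G(4) = mex{1,1} = 0
G(5) = mex{0,0,0} = 1
G(6) = mex{1,1,1} = 0
G(7) = mex{0,0,0} = 1
G(8) = mex{1,1,1} = 0
G(9) = mex{0,0,0} = 1
G(10) = mex{1,1,1} = 0
G(11) = mex{0,0,0} = 1
G(12) = mex{1,1,1} = 0
G(13) = mex{0,0,0} = 1
G(14) = mex{1,1,1} = 0
G(15) = mex{0,0,0} = 1
G(16) = mex{1,1,1} = 0
G(17) = mex{0,0,0} = 1
G(18) = mex{1,1,1} = 0
G(19) = mex{0,0,0} = 1
G(20) = mex{1,1,1} = 0
G(21) = mex{0,0,0} = 1
G(22) = mex{1,1,1} = 0
G_B(22) = 0.
Combined Grundy value = 2 ⊕ 0 = 2.
A winning move leaves total XOR = 0, i.e. changes one component's Grundy value g to g ⊕ X where X is the current total.
Stack A: need g' = 2⊕2 = 0. Options: 7−3→G=1, 7−4→G=1, 7−5→G=0. Hits: 1.
Stack B: need g' = 0⊕2 = 2. Options: 22−1→G=1, 22−3→G=1, 22−5→G=1. Hits: 0.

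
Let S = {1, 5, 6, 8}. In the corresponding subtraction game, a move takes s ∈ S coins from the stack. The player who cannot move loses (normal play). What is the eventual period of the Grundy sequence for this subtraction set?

n :  0  1  2  3  4  5  6  7  8  9 10 11 12 13 14 15 16 17 18 19 20 21 22 23
G :  0  1  0  1  0  1  2  3  2  3  2  0  1  0  1  0  1  2  3  2  3  2  0  1
G(n+11) = G(n) holds for n = 0,…,7 (a full window of length max(S) = 8), so the sequence is purely periodic with period 11.

11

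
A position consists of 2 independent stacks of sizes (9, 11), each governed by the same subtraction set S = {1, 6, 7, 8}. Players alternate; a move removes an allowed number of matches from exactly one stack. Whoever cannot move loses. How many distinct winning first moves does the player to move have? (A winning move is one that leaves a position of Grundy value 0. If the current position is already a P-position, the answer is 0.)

0

All stacks use S = {1, 6, 7, 8}:
G(0) = 0
G(1) = mex{0} = 1
G(2) = mex{1} = 0
G(3) = mex{0} = 1
G(4) = mex{1} = 0
G(5) = mex{0} = 1
G(6) = mex{1,0} = 2
G(7) = mex{2,1,0} = 3
G(8) = mex{3,0,1,0} = 2
G(9) = mex{2,1,0,1} = 3
G(10) = mex{3,0,1,0} = 2
G(11) = mex{2,1,0,1} = 3
Stack A: G(9) = 3.
Stack B: G(11) = 3.
Combined Grundy value = 3 ⊕ 3 = 0.
A winning move leaves total XOR = 0, i.e. changes one component's Grundy value g to g ⊕ X where X is the current total.
Stack A: target g' = 3⊕0 = 3, but every legal move changes the Grundy value (mex property), so 0 moves.
Stack B: target g' = 3⊕0 = 3, but every legal move changes the Grundy value (mex property), so 0 moves.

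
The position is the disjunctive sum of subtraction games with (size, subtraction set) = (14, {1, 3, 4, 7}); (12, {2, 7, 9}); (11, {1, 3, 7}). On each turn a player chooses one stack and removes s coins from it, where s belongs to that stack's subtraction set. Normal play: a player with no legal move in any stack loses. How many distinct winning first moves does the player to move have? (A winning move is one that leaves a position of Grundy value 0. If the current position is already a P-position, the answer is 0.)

6

Stack A, S = {1, 3, 4, 7}:
n :  0  1  2  3  4  5  6  7  8  9 10 11 12 13 14
G :  0  1  0  1  2  3  2  3  0  1  0  1  2  3  2
G_A(14) = 2.
Stack B, S = {2, 7, 9}:
G(0) = 0
G(1) = mex{} = 0
G(2) = mex{0} = 1
G(3) = mex{0} = 1
G(4) = mex{1} = 0
G(5) = mex{1} = 0
G(6) = mex{0} = 1
G(7) = mex{0,0} = 1
G(8) = mex{1,0} = 2
G(9) = mex{1,1,0} = 2
G(10) = mex{2,1,0} = 3
G(11) = mex{2,0,1} = 3
G(12) = mex{3,0,1} = 2
G_B(12) = 2.
Stack C, S = {1, 3, 7}:
G(0) = 0
G(1) = mex{0} = 1
G(2) = mex{1} = 0
G(3) = mex{0,0} = 1
G(4) = mex{1,1} = 0
G(5) = mex{0,0} = 1
G(6) = mex{1,1} = 0
G(7) = mex{0,0,0} = 1
G(8) = mex{1,1,1} = 0
G(9) = mex{0,0,0} = 1
G(10) = mex{1,1,1} = 0
G(11) = mex{0,0,0} = 1
G_C(11) = 1.
Combined Grundy value = 2 ⊕ 2 ⊕ 1 = 1.
A winning move leaves total XOR = 0, i.e. changes one component's Grundy value g to g ⊕ X where X is the current total.
Stack A: need g' = 2⊕1 = 3. Options: 14−1→G=3, 14−3→G=1, 14−4→G=0, 14−7→G=3. Hits: 2.
Stack B: need g' = 2⊕1 = 3. Options: 12−2→G=3, 12−7→G=0, 12−9→G=1. Hits: 1.
Stack C: need g' = 1⊕1 = 0. Options: 11−1→G=0, 11−3→G=0, 11−7→G=0. Hits: 3.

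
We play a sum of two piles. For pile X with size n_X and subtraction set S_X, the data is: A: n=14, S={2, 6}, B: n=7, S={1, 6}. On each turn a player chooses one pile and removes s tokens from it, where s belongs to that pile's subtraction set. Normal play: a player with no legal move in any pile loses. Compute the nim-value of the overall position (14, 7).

1

Pile A, S = {2, 6}:
n :  0  1  2  3  4  5  6  7  8  9 10 11 12 13 14
G :  0  0  1  1  0  0  1  1  0  0  1  1  0  0  1
G_A(14) = 1.
Pile B, S = {1, 6}:
n : 0 1 2 3 4 5 6 7
G : 0 1 0 1 0 1 2 0
G_B(7) = 0.
Combined Grundy value = 1 ⊕ 0 = 1.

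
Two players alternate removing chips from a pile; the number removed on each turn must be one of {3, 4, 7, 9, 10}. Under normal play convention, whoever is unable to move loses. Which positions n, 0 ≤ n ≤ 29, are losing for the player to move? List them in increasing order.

n :  0  1  2  3  4  5  6  7  8  9 10 11 12 13 14 15 16 17 18 19 20 21 22 23 24 25 26 27 28 29
G :  0  0  0  1  1  1  2  2  2  3  3  3  4  0  0  0  1  1  1  2  2  2  3  3  3  4  0  0  0  1
P-positions are exactly the n with G(n) = 0.

0, 1, 2, 13, 14, 15, 26, 27, 28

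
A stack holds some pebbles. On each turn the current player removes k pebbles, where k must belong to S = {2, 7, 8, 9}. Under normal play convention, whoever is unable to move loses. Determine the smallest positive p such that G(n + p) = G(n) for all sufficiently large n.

n :  0  1  2  3  4  5  6  7  8  9 10 11 12 13 14 15 16 17 18 19 20 21 22 23 24 25 26 27 28 29 30 31
G :  0  0  1  1  0  0  1  1  2  2  3  3  2  2  3  0  0  1  1  0  0  1  1  2  2  3  3  2  2  3  0  0
G(n+15) = G(n) holds for n = 0,…,8 (a full window of length max(S) = 9), so the sequence is purely periodic with period 15.

15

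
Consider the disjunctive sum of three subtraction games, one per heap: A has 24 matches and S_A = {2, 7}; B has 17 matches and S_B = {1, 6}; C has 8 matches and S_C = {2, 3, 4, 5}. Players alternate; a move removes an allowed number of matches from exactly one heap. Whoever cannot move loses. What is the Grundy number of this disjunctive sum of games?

Heap A, S = {2, 7}:
G(0) = 0
G(1) = mex{} = 0
G(2) = mex{0} = 1
G(3) = mex{0} = 1
G(4) = mex{1} = 0
G(5) = mex{1} = 0
G(6) = mex{0} = 1
G(7) = mex{0,0} = 1
G(8) = mex{1,0} = 2
G(9) = mex{1,1} = 0
G(10) = mex{2,1} = 0
G(11) = mex{0,0} = 1
G(12) = mex{0,0} = 1
G(13) = mex{1,1} = 0
G(14) = mex{1,1} = 0
G(15) = mex{0,2} = 1
G(16) = mex{0,0} = 1
G(17) = mex{1,0} = 2
G(18) = mex{1,1} = 0
G(19) = mex{2,1} = 0
G(20) = mex{0,0} = 1
G(21) = mex{0,0} = 1
G(22) = mex{1,1} = 0
G(23) = mex{1,1} = 0
G(24) = mex{0,2} = 1
G_A(24) = 1.
Heap B, S = {1, 6}:
G(0) = 0
G(1) = mex{0} = 1
G(2) = mex{1} = 0
G(3) = mex{0} = 1
G(4) = mex{1} = 0
G(5) = mex{0} = 1
G(6) = mex{1,0} = 2
G(7) = mex{2,1} = 0
G(8) = mex{0,0} = 1
G(9) = mex{1,1} = 0
G(10) = mex{0,0} = 1
G(11) = mex{1,1} = 0
G(12) = mex{0,2} = 1
G(13) = mex{1,0} = 2
G(14) = mex{2,1} = 0
G(15) = mex{0,0} = 1
G(16) = mex{1,1} = 0
G(17) = mex{0,0} = 1
G_B(17) = 1.
Heap C, S = {2, 3, 4, 5}:
n : 0 1 2 3 4 5 6 7 8
G : 0 0 1 1 2 2 3 0 0
G_C(8) = 0.
Combined Grundy value = 1 ⊕ 1 ⊕ 0 = 0.

0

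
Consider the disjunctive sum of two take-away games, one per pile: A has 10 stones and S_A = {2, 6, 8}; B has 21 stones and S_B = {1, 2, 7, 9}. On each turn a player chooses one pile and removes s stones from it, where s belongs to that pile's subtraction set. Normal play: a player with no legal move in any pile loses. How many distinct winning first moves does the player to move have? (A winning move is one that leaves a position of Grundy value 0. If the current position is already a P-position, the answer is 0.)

1

Pile A, S = {2, 6, 8}:
G(0) = 0
G(1) = mex{} = 0
G(2) = mex{0} = 1
G(3) = mex{0} = 1
G(4) = mex{1} = 0
G(5) = mex{1} = 0
G(6) = mex{0,0} = 1
G(7) = mex{0,0} = 1
G(8) = mex{1,1,0} = 2
G(9) = mex{1,1,0} = 2
G(10) = mex{2,0,1} = 3
G_A(10) = 3.
Pile B, S = {1, 2, 7, 9}:
n :  0  1  2  3  4  5  6  7  8  9 10 11 12 13 14 15 16 17 18 19 20 21
G :  0  1  2  0  1  2  0  1  2  3  4  0  1  2  0  1  2  0  1  2  3  4
G_B(21) = 4.
Combined Grundy value = 3 ⊕ 4 = 7.
A winning move leaves total XOR = 0, i.e. changes one component's Grundy value g to g ⊕ X where X is the current total.
Pile A: need g' = 3⊕7 = 4. Options: 10−2→G=2, 10−6→G=0, 10−8→G=1. Hits: 0.
Pile B: need g' = 4⊕7 = 3. Options: 21−1→G=3, 21−2→G=2, 21−7→G=0, 21−9→G=1. Hits: 1.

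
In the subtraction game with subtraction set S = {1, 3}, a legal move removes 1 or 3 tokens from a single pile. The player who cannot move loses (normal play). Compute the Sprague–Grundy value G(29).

n :  0  1  2  3  4  5  6  7  8  9 10 11 12 13 14 15 16 17 18 19 20 21 22 23 24 25 26 27 28 29
G :  0  1  0  1  0  1  0  1  0  1  0  1  0  1  0  1  0  1  0  1  0  1  0  1  0  1  0  1  0  1

1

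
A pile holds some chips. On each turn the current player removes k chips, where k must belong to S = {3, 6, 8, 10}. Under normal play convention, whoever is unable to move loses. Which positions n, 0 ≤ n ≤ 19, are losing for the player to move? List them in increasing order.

n :  0  1  2  3  4  5  6  7  8  9 10 11 12 13 14 15 16 17 18 19
G :  0  0  0  1  1  1  2  2  2  3  3  3  4  0  0  0  1  1  1  2
P-positions are exactly the n with G(n) = 0.

0, 1, 2, 13, 14, 15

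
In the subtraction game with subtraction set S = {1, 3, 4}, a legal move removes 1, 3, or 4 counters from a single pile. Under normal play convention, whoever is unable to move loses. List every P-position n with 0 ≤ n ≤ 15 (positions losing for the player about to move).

G(0) = 0
G(1) = mex{0} = 1
G(2) = mex{1} = 0
G(3) = mex{0,0} = 1
G(4) = mex{1,1,0} = 2
G(5) = mex{2,0,1} = 3
G(6) = mex{3,1,0} = 2
G(7) = mex{2,2,1} = 0
G(8) = mex{0,3,2} = 1
G(9) = mex{1,2,3} = 0
G(10) = mex{0,0,2} = 1
G(11) = mex{1,1,0} = 2
G(12) = mex{2,0,1} = 3
G(13) = mex{3,1,0} = 2
G(14) = mex{2,2,1} = 0
G(15) = mex{0,3,2} = 1
P-positions are exactly the n with G(n) = 0.

0, 2, 7, 9, 14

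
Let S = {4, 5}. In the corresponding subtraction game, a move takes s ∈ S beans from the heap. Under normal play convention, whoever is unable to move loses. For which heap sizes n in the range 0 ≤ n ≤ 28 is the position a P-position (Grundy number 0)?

n :  0  1  2  3  4  5  6  7  8  9 10 11 12 13 14 15 16 17 18 19 20 21 22 23 24 25 26 27 28
G :  0  0  0  0  1  1  1  1  2  0  0  0  0  1  1  1  1  2  0  0  0  0  1  1  1  1  2  0  0
P-positions are exactly the n with G(n) = 0.

0, 1, 2, 3, 9, 10, 11, 12, 18, 19, 20, 21, 27, 28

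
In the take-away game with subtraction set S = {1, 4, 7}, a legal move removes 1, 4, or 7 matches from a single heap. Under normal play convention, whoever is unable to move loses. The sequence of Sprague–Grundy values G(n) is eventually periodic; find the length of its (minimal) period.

8

n :  0  1  2  3  4  5  6  7  8  9 10 11 12 13 14 15 16 17
G :  0  1  0  1  2  0  1  2  0  1  0  1  2  0  1  2  0  1
G(n+8) = G(n) holds for n = 0,…,6 (a full window of length max(S) = 7), so the sequence is purely periodic with period 8.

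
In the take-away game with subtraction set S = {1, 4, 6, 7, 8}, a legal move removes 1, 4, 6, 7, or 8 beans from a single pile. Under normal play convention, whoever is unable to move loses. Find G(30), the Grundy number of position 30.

0

n :  0  1  2  3  4  5  6  7  8  9 10 11 12 13 14 15 16 17 18 19 20 21 22 23 24 25 26 27 28 29 30
G :  0  1  0  1  2  0  1  2  3  2  3  4  5  3  0  1  0  1  2  0  1  2  3  2  3  4  5  3  0  1  0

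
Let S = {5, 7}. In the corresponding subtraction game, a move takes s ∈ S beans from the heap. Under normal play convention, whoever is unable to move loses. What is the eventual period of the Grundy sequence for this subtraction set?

12

G(0) = 0
G(1) = mex{} = 0
G(2) = mex{} = 0
G(3) = mex{} = 0
G(4) = mex{} = 0
G(5) = mex{0} = 1
G(6) = mex{0} = 1
G(7) = mex{0,0} = 1
G(8) = mex{0,0} = 1
G(9) = mex{0,0} = 1
G(10) = mex{1,0} = 2
G(11) = mex{1,0} = 2
G(12) = mex{1,1} = 0
G(13) = mex{1,1} = 0
G(14) = mex{1,1} = 0
G(15) = mex{2,1} = 0
G(16) = mex{2,1} = 0
G(17) = mex{0,2} = 1
G(18) = mex{0,2} = 1
G(19) = mex{0,0} = 1
G(20) = mex{0,0} = 1
G(21) = mex{0,0} = 1
G(22) = mex{1,0} = 2
G(23) = mex{1,0} = 2
G(24) = mex{1,1} = 0
G(25) = mex{1,1} = 0
G(n+12) = G(n) holds for n = 0,…,6 (a full window of length max(S) = 7), so the sequence is purely periodic with period 12.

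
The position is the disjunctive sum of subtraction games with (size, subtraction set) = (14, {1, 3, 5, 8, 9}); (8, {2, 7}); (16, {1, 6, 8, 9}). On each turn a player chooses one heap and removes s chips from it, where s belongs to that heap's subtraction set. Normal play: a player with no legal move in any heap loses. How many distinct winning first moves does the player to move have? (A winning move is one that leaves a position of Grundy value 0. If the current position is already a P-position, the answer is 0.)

3

Heap A, S = {1, 3, 5, 8, 9}:
G(0) = 0
G(1) = mex{0} = 1
G(2) = mex{1} = 0
G(3) = mex{0,0} = 1
G(4) = mex{1,1} = 0
G(5) = mex{0,0,0} = 1
G(6) = mex{1,1,1} = 0
G(7) = mex{0,0,0} = 1
G(8) = mex{1,1,1,0} = 2
G(9) = mex{2,0,0,1,0} = 3
G(10) = mex{3,1,1,0,1} = 2
G(11) = mex{2,2,0,1,0} = 3
G(12) = mex{3,3,1,0,1} = 2
G(13) = mex{2,2,2,1,0} = 3
G(14) = mex{3,3,3,0,1} = 2
G_A(14) = 2.
Heap B, S = {2, 7}:
n : 0 1 2 3 4 5 6 7 8
G : 0 0 1 1 0 0 1 1 2
G_B(8) = 2.
Heap C, S = {1, 6, 8, 9}:
G(0) = 0
G(1) = mex{0} = 1
G(2) = mex{1} = 0
G(3) = mex{0} = 1
G(4) = mex{1} = 0
G(5) = mex{0} = 1
G(6) = mex{1,0} = 2
G(7) = mex{2,1} = 0
G(8) = mex{0,0,0} = 1
G(9) = mex{1,1,1,0} = 2
G(10) = mex{2,0,0,1} = 3
G(11) = mex{3,1,1,0} = 2
G(12) = mex{2,2,0,1} = 3
G(13) = mex{3,0,1,0} = 2
G(14) = mex{2,1,2,1} = 0
G(15) = mex{0,2,0,2} = 1
G(16) = mex{1,3,1,0} = 2
G_C(16) = 2.
Combined Grundy value = 2 ⊕ 2 ⊕ 2 = 2.
A winning move leaves total XOR = 0, i.e. changes one component's Grundy value g to g ⊕ X where X is the current total.
Heap A: need g' = 2⊕2 = 0. Options: 14−1→G=3, 14−3→G=3, 14−5→G=3, 14−8→G=0, 14−9→G=1. Hits: 1.
Heap B: need g' = 2⊕2 = 0. Options: 8−2→G=1, 8−7→G=0. Hits: 1.
Heap C: need g' = 2⊕2 = 0. Options: 16−1→G=1, 16−6→G=3, 16−8→G=1, 16−9→G=0. Hits: 1.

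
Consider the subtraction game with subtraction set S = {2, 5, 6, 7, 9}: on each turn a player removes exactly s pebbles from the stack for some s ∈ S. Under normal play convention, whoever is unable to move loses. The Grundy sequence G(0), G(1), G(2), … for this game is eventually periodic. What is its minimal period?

26

n :  0  1  2  3  4  5  6  7  8  9 10 11 12 13 14 15 16 17 18 19 20 21 22 23 24 25 26 27 28 29 30 31 32 33 34 35 36 37 38 39 40 41 42 43 44 45 46 47 48 49 50 51 52 53
G :  0  0  1  1  0  2  1  3  2  2  3  3  0  4  1  0  0  1  1  2  2  3  3  2  4  3  0  0  1  1  0  2  1  3  2  2  3  3  0  4  1  0  0  1  1  2  2  3  3  2  4  3  0  0
G(n+26) = G(n) holds for n = 0,…,8 (a full window of length max(S) = 9), so the sequence is purely periodic with period 26.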